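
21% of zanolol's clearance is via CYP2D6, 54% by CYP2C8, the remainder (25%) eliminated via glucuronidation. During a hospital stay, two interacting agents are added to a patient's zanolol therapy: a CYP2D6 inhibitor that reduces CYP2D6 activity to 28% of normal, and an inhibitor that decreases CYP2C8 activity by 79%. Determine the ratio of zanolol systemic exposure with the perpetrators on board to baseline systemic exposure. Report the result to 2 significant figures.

The CYP2D6 pathway (21% of clearance) is reduced to 0.28× activity: 0.21 × 0.28 = 0.0588.
The CYP2C8 pathway (54% of clearance) falls to 0.21× activity: 0.54 × 0.21 = 0.1134.
The remaining 25% of clearance is unaffected.
Relative clearance = 0.0588 + 0.1134 + 0.25 = 0.4222.
Because systemic exposure varies inversely with clearance, the combined effect is 1 / 0.4222 = 2.4.

2.4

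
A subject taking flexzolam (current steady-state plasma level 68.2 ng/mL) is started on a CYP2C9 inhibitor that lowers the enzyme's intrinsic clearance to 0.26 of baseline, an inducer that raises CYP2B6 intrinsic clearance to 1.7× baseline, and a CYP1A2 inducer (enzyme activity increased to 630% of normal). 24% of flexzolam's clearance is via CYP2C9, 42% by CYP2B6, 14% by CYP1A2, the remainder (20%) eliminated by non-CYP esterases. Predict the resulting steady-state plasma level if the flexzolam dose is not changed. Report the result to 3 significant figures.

36.7 ng/mL

The CYP2C9 pathway (24% of clearance) drops to 0.26× activity: 0.24 × 0.26 = 0.0624.
The CYP2B6 pathway (42% of clearance) increases to 1.7× activity: 0.42 × 1.7 = 0.714.
The CYP1A2 pathway (14% of clearance) is boosted to 6.3× activity: 0.14 × 6.3 = 0.882.
Non-CYP routes (20%) are unchanged.
Relative clearance = 0.0624 + 0.714 + 0.882 + 0.2 = 1.8584.
Steady-state plasma level ∝ 1/CL: new value = 68.2 / 1.8584 = 36.7 ng/mL.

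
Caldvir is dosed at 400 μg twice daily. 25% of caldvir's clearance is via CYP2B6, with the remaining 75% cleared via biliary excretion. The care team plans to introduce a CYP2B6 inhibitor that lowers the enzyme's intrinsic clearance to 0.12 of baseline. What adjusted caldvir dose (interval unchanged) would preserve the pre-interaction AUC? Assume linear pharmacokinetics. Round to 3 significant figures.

The CYP2B6 pathway (25% of clearance) drops to 0.12× activity: 0.25 × 0.12 = 0.03.
The remaining 75% of clearance is unaffected.
Relative clearance = 0.03 + 0.75 = 0.78.
Exposure is unchanged when dose changes in proportion to clearance. New dose = 400 μg × 0.78 = 312 μg.

312 μg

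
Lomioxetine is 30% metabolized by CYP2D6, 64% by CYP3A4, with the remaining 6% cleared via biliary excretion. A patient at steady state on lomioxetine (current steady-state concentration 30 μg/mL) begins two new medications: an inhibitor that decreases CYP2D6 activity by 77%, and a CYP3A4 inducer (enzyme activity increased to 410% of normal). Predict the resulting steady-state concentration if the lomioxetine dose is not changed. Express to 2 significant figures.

The CYP2D6 pathway (30% of clearance) falls to 0.23× activity: 0.3 × 0.23 = 0.069.
The CYP3A4 pathway (64% of clearance) increases to 4.1× activity: 0.64 × 4.1 = 2.624.
Non-CYP routes (6%) are unchanged.
CL_new/CL_old = 0.069 + 2.624 + 0.06 = 2.753.
Dividing the baseline by the relative clearance: 30 / 2.753 = 11 μg/mL.

11 μg/mL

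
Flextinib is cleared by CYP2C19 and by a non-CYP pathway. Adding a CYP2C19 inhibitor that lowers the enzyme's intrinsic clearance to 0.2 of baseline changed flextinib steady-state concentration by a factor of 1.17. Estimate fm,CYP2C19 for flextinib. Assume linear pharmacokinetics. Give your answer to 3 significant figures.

CL'/CL = 1 / 1.17 = 0.8547
0.2·fm + (1 − fm) = 0.8547
fm = (0.8547 − 1) / (0.2 − 1) = 0.182

0.182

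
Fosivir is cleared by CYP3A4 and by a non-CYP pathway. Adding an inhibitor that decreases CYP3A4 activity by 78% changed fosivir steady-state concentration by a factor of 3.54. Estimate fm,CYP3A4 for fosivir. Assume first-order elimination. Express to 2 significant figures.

0.92

Let x = fm,CYP3A4. Because steady-state concentration ∝ 1/CL, relative clearance fell to 1/3.54 = 0.2825.
Setting x·0.22 + (1 − x) = 0.2825 and solving: x = (0.2825 − 1)/(0.22 − 1) = 0.92.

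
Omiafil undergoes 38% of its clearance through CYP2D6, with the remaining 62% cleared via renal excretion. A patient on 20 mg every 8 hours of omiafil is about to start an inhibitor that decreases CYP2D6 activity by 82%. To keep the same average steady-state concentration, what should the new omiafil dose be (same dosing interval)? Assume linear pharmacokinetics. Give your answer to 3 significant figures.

The CYP2D6 pathway (38% of clearance) is reduced to 0.18× activity: 0.38 × 0.18 = 0.0684.
Non-CYP routes (62%) are unchanged.
New clearance relative to baseline: 0.0684 + 0.62 = 0.6884.
To maintain the same steady-state level, dose must scale with clearance: new dose = 20 × 0.6884 = 13.8 mg.

13.8 mg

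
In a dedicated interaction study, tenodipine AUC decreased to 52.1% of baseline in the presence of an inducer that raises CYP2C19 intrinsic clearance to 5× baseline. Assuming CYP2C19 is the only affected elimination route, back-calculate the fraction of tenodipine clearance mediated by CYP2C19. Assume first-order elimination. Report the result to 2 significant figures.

0.23

Let fm be the CYP2C19 fraction. New clearance relative to baseline = fm × 5 + (1 − fm).
AUC ratio = 1 / (new CL fraction), so new CL fraction = 1 / 0.521 = 1.919.
fm × 5 + 1 − fm = 1.919  ⇒  fm × (5 − 1) = 0.9194  ⇒  fm = 0.23.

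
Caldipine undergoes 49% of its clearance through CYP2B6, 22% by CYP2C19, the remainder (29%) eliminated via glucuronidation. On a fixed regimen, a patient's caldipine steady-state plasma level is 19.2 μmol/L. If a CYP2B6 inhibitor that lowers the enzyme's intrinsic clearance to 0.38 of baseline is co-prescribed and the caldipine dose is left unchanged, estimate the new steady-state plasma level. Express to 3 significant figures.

CYP2B6: 0.49 × 0.38 = 0.1862
CYP2C19: 0.22 (unchanged)
Other: 0.29 (unchanged)
CL_new/CL_old = 0.1862 + 0.22 + 0.29 = 0.6962.
With dosing unchanged, steady-state plasma level scales as 1/CL: 19.2 / 0.6962 = 27.6 μmol/L.

27.6 μmol/L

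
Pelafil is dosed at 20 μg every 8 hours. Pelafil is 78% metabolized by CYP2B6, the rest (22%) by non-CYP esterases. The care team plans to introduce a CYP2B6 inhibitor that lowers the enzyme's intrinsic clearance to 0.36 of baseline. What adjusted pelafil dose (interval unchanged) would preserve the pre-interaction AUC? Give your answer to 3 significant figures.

CYP2B6: 0.78 × 0.36 = 0.2808
Other: 0.22 (unchanged)
Relative clearance = 0.2808 + 0.22 = 0.5008.
To maintain the same steady-state level, dose must scale with clearance: new dose = 20 × 0.5008 = 10.0 μg.

10.0 μg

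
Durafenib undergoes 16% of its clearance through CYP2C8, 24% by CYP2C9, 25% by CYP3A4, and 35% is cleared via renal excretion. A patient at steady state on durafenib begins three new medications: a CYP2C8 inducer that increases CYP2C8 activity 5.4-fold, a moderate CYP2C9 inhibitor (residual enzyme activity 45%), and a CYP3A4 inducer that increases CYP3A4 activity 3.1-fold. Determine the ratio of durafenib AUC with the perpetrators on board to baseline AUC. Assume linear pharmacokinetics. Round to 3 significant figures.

0.477

The CYP2C8 pathway (16% of clearance) is boosted to 5.4× activity: 0.16 × 5.4 = 0.864.
The CYP2C9 pathway (24% of clearance) falls to 0.45× activity: 0.24 × 0.45 = 0.108.
The CYP3A4 pathway (25% of clearance) rises to 3.1× activity: 0.25 × 3.1 = 0.775.
Non-CYP routes (35%) are unchanged.
Relative clearance = 0.864 + 0.108 + 0.775 + 0.35 = 2.097.
AUC ∝ 1/CL: fold-change = 1 / 2.097 = 0.477.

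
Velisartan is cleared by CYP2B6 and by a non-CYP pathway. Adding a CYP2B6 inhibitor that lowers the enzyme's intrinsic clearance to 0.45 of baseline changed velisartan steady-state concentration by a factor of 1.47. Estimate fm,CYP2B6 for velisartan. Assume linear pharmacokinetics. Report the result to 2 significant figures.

0.58

Call the CYP2B6 fraction fm. After the interaction, CL_new/CL_old = fm × 0.45 + (1 − fm).
Steady-state concentration ratio = 1 / (new CL fraction), so new CL fraction = 1 / 1.47 = 0.6803.
fm × 0.45 + 1 − fm = 0.6803  ⇒  fm × (0.45 − 1) = −0.3197  ⇒  fm = 0.58.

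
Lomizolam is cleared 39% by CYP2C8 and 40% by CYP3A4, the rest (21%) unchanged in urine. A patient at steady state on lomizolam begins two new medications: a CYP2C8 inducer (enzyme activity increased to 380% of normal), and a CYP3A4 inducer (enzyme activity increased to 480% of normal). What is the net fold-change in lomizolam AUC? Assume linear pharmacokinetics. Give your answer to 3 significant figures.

CYP2C8: 0.39 × 3.8 = 1.482
CYP3A4: 0.4 × 4.8 = 1.92
Other: 0.21 (unchanged)
New clearance relative to baseline: 1.482 + 1.92 + 0.21 = 3.612.
AUC ∝ 1/CL: fold-change = 1 / 3.612 = 0.277.

0.277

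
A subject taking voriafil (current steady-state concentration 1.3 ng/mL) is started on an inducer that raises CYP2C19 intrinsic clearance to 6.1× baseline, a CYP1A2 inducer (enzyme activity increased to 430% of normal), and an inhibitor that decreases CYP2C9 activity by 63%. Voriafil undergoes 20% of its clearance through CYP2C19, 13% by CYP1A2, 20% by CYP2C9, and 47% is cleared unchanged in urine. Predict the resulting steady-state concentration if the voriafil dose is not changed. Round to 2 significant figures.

0.56 ng/mL

The CYP2C19 pathway (20% of clearance) increases to 6.1× activity: 0.2 × 6.1 = 1.22.
The CYP1A2 pathway (13% of clearance) is boosted to 4.3× activity: 0.13 × 4.3 = 0.559.
The CYP2C9 pathway (20% of clearance) drops to 0.37× activity: 0.2 × 0.37 = 0.074.
Non-CYP routes (47%) are unchanged.
Relative clearance = 1.22 + 0.559 + 0.074 + 0.47 = 2.323.
New steady-state concentration = 1.3 / 2.323 = 0.56 ng/mL (concentration scales inversely with clearance).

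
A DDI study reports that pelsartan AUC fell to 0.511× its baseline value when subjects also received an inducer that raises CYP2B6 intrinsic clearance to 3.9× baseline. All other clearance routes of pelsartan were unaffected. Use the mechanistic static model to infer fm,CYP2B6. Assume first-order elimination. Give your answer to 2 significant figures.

0.33

Let fm be the CYP2B6 fraction. New clearance relative to baseline = fm × 3.9 + (1 − fm).
AUC ratio = 1 / (new CL fraction), so new CL fraction = 1 / 0.511 = 1.957.
fm × 3.9 + 1 − fm = 1.957  ⇒  fm × (3.9 − 1) = 0.9569  ⇒  fm = 0.33.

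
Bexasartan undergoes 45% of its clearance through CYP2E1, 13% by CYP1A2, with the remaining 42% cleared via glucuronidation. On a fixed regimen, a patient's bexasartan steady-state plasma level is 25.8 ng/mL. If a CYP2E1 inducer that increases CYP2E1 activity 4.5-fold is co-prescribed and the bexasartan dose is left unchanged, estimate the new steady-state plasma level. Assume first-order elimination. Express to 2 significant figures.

CYP2E1: 0.45 × 4.5 = 2.025
CYP1A2: 0.13 (unchanged)
Other: 0.42 (unchanged)
New clearance relative to baseline: 2.025 + 0.13 + 0.42 = 2.575.
With dosing unchanged, steady-state plasma level scales as 1/CL: 25.8 / 2.575 = 10 ng/mL.

10 ng/mL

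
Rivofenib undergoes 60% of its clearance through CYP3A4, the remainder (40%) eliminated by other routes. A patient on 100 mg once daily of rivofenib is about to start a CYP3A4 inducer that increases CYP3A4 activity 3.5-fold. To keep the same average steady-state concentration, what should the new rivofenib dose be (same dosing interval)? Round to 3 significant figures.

The CYP3A4 pathway (60% of clearance) rises to 3.5× activity: 0.6 × 3.5 = 2.1.
The remaining 40% of clearance is unaffected.
Relative clearance = 2.1 + 0.4 = 2.5.
To maintain the same steady-state level, dose must scale with clearance: new dose = 100 × 2.5 = 250 mg.

250 mg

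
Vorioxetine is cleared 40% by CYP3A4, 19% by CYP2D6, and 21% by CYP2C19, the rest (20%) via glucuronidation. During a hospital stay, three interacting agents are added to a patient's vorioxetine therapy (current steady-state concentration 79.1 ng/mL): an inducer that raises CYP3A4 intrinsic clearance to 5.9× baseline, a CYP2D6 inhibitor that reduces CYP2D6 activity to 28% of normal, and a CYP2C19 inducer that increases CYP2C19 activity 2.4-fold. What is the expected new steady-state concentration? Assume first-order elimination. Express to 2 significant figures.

The CYP3A4 pathway (40% of clearance) rises to 5.9× activity: 0.4 × 5.9 = 2.36.
The CYP2D6 pathway (19% of clearance) falls to 0.28× activity: 0.19 × 0.28 = 0.0532.
The CYP2C19 pathway (21% of clearance) is boosted to 2.4× activity: 0.21 × 2.4 = 0.504.
Non-CYP routes (20%) are unchanged.
Relative clearance = 2.36 + 0.0532 + 0.504 + 0.2 = 3.1172.
Dividing the baseline by the relative clearance: 79.1 / 3.1172 = 25 ng/mL.

25 ng/mL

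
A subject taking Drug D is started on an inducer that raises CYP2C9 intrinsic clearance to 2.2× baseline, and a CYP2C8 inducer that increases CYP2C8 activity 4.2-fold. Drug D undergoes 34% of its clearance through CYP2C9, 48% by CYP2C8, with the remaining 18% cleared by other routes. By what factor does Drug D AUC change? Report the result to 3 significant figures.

The CYP2C9 pathway (34% of clearance) increases to 2.2× activity: 0.34 × 2.2 = 0.748.
The CYP2C8 pathway (48% of clearance) rises to 4.2× activity: 0.48 × 4.2 = 2.016.
Non-CYP routes (18%) are unchanged.
New clearance relative to baseline: 0.748 + 2.016 + 0.18 = 2.944.
Because AUC varies inversely with clearance, the combined effect is 1 / 2.944 = 0.340.

0.340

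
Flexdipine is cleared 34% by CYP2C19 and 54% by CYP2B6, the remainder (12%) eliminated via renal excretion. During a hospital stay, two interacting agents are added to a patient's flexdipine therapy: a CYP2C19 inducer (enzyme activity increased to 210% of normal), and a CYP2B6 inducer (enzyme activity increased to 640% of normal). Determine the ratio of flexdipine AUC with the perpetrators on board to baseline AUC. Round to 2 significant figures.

0.23

The CYP2C19 pathway (34% of clearance) is boosted to 2.1× activity: 0.34 × 2.1 = 0.714.
The CYP2B6 pathway (54% of clearance) is boosted to 6.4× activity: 0.54 × 6.4 = 3.456.
The remaining 12% of clearance is unaffected.
New clearance relative to baseline: 0.714 + 3.456 + 0.12 = 4.29.
Because AUC varies inversely with clearance, the combined effect is 1 / 4.29 = 0.23.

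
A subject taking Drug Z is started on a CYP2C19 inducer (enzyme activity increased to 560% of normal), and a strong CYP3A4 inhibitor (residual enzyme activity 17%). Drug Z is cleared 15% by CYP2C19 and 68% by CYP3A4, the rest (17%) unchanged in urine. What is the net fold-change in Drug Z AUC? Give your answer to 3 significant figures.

The CYP2C19 pathway (15% of clearance) increases to 5.6× activity: 0.15 × 5.6 = 0.84.
The CYP3A4 pathway (68% of clearance) is reduced to 0.17× activity: 0.68 × 0.17 = 0.1156.
The remaining 17% of clearance is unaffected.
New clearance relative to baseline: 0.84 + 0.1156 + 0.17 = 1.1256.
AUC ∝ 1/CL: fold-change = 1 / 1.1256 = 0.888.

0.888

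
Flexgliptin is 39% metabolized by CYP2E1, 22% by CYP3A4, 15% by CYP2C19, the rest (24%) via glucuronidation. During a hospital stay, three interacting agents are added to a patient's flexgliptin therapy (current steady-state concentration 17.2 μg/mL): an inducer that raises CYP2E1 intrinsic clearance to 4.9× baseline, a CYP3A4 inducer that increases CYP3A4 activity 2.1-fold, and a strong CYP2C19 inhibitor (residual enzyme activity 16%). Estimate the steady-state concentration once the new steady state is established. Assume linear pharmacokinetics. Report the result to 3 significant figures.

6.52 μg/mL

The CYP2E1 pathway (39% of clearance) is boosted to 4.9× activity: 0.39 × 4.9 = 1.911.
The CYP3A4 pathway (22% of clearance) increases to 2.1× activity: 0.22 × 2.1 = 0.462.
The CYP2C19 pathway (15% of clearance) is reduced to 0.16× activity: 0.15 × 0.16 = 0.024.
Non-CYP routes (24%) are unchanged.
New clearance relative to baseline: 1.911 + 0.462 + 0.024 + 0.24 = 2.637.
New steady-state concentration = 17.2 / 2.637 = 6.52 μg/mL (concentration scales inversely with clearance).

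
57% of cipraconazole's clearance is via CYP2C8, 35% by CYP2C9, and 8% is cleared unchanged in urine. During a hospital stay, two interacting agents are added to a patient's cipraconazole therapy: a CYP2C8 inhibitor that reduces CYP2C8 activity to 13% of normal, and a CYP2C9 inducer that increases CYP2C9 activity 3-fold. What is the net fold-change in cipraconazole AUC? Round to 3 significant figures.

The CYP2C8 pathway (57% of clearance) falls to 0.13× activity: 0.57 × 0.13 = 0.0741.
The CYP2C9 pathway (35% of clearance) increases to 3× activity: 0.35 × 3 = 1.05.
The remaining 8% of clearance is unaffected.
Relative clearance = 0.0741 + 1.05 + 0.08 = 1.2041.
AUC ∝ 1/CL: fold-change = 1 / 1.2041 = 0.830.

0.830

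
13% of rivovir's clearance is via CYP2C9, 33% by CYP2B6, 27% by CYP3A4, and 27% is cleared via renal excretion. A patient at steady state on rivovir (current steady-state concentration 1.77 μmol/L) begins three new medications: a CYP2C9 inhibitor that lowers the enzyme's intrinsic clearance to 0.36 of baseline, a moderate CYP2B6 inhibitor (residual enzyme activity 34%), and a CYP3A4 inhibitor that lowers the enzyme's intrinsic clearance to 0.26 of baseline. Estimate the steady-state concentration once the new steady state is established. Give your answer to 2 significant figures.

3.5 μmol/L

CYP2C9: 0.13 × 0.36 = 0.0468
CYP2B6: 0.33 × 0.34 = 0.1122
CYP3A4: 0.27 × 0.26 = 0.0702
Other: 0.27 (unchanged)
New clearance relative to baseline: 0.0468 + 0.1122 + 0.0702 + 0.27 = 0.4992.
Dividing the baseline by the relative clearance: 1.77 / 0.4992 = 3.5 μmol/L.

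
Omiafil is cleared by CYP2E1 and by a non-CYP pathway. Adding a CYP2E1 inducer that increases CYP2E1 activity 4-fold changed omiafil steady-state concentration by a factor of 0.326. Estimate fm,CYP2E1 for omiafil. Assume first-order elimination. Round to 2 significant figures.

0.69

CL'/CL = 1 / 0.326 = 3.067
4·fm + (1 − fm) = 3.067
fm = (3.067 − 1) / (4 − 1) = 0.69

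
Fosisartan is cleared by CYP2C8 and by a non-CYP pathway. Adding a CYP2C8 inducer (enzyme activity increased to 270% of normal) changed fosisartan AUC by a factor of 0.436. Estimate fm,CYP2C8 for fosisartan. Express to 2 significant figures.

0.76

Write x for the fraction cleared via CYP2C8. The observed AUC change means clearance rose to 1/0.436 = 2.294 of baseline.
Setting x·2.7 + (1 − x) = 2.294 and solving: x = (2.294 − 1)/(2.7 − 1) = 0.76.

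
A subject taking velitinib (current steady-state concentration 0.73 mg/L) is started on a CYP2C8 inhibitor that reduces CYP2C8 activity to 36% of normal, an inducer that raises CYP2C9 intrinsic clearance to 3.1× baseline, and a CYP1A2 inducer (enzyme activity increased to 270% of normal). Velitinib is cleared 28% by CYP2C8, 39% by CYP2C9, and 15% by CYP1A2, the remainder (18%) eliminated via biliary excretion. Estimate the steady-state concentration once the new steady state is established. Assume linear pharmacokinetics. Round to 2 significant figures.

0.39 mg/L

The CYP2C8 pathway (28% of clearance) drops to 0.36× activity: 0.28 × 0.36 = 0.1008.
The CYP2C9 pathway (39% of clearance) increases to 3.1× activity: 0.39 × 3.1 = 1.209.
The CYP1A2 pathway (15% of clearance) increases to 2.7× activity: 0.15 × 2.7 = 0.405.
The remaining 18% of clearance is unaffected.
Relative clearance = 0.1008 + 1.209 + 0.405 + 0.18 = 1.8948.
New steady-state concentration = 0.73 / 1.8948 = 0.39 mg/L (concentration scales inversely with clearance).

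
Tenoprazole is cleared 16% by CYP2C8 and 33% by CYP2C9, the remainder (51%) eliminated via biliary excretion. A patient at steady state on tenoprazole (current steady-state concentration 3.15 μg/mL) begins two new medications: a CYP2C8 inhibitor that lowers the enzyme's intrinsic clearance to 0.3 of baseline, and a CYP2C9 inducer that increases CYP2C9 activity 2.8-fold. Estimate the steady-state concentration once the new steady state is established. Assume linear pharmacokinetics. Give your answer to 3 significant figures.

The CYP2C8 pathway (16% of clearance) is reduced to 0.3× activity: 0.16 × 0.3 = 0.048.
The CYP2C9 pathway (33% of clearance) rises to 2.8× activity: 0.33 × 2.8 = 0.924.
The remaining 51% of clearance is unaffected.
CL_new/CL_old = 0.048 + 0.924 + 0.51 = 1.482.
New steady-state concentration = 3.15 / 1.482 = 2.13 μg/mL (concentration scales inversely with clearance).

2.13 μg/mL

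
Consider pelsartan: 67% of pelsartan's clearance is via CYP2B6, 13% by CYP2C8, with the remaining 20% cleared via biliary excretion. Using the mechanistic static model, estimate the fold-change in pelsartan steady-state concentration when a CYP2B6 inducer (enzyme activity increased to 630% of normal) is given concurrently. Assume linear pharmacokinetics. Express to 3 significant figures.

0.220

The CYP2B6 pathway (67% of clearance) increases to 6.3× activity: 0.67 × 6.3 = 4.221.
CYP2C8 (13%) and the residual 20% are unaffected.
CL_new/CL_old = 4.221 + 0.13 + 0.2 = 4.551.
Steady-state concentration is inversely proportional to clearance, so the fold-change is 1 / 4.551 = 0.220.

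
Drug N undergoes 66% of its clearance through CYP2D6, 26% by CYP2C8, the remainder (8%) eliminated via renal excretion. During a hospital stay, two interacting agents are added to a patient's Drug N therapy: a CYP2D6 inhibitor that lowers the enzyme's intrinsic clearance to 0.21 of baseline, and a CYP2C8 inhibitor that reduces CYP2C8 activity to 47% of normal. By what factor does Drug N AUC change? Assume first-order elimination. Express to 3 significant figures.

The CYP2D6 pathway (66% of clearance) falls to 0.21× activity: 0.66 × 0.21 = 0.1386.
The CYP2C8 pathway (26% of clearance) drops to 0.47× activity: 0.26 × 0.47 = 0.1222.
The remaining 8% of clearance is unaffected.
Relative clearance = 0.1386 + 0.1222 + 0.08 = 0.3408.
Because AUC varies inversely with clearance, the combined effect is 1 / 0.3408 = 2.93.

2.93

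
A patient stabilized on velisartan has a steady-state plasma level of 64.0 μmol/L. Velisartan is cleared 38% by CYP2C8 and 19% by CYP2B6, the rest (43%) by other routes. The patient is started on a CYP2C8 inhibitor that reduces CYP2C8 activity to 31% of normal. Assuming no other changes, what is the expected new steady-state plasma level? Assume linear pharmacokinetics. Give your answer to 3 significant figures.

86.7 μmol/L

The CYP2C8 pathway (38% of clearance) is reduced to 0.31× activity: 0.38 × 0.31 = 0.1178.
CYP2B6 (19%) and the residual 43% are unaffected.
Relative clearance = 0.1178 + 0.19 + 0.43 = 0.7378.
Steady-state plasma level ∝ 1/CL, so new value = 64.0 / 0.7378 = 86.7 μmol/L.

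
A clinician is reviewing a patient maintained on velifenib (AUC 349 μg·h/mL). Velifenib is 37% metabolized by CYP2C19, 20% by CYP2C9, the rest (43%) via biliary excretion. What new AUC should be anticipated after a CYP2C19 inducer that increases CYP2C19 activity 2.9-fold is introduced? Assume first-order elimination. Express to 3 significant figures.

205 μg·h/mL

The CYP2C19 pathway (37% of clearance) rises to 2.9× activity: 0.37 × 2.9 = 1.073.
CYP2C9 (20%) and the residual 43% are unaffected.
Relative clearance = 1.073 + 0.2 + 0.43 = 1.703.
AUC ∝ 1/CL, so new value = 349 / 1.703 = 205 μg·h/mL.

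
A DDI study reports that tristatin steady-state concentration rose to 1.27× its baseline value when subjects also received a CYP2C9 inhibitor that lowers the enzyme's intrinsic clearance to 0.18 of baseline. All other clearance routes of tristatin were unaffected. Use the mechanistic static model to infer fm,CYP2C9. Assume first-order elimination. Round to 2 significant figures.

0.26

Let x = fm,CYP2C9. Because steady-state concentration ∝ 1/CL, relative clearance fell to 1/1.27 = 0.7874.
Setting x·0.18 + (1 − x) = 0.7874 and solving: x = (0.7874 − 1)/(0.18 − 1) = 0.26.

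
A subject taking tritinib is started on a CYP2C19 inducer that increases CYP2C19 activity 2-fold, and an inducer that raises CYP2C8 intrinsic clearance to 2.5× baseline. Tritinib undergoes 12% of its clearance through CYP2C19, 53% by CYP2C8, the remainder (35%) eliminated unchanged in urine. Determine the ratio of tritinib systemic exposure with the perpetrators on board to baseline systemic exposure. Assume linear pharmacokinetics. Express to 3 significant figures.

0.522

The CYP2C19 pathway (12% of clearance) rises to 2× activity: 0.12 × 2 = 0.24.
The CYP2C8 pathway (53% of clearance) increases to 2.5× activity: 0.53 × 2.5 = 1.325.
Non-CYP routes (35%) are unchanged.
CL_new/CL_old = 0.24 + 1.325 + 0.35 = 1.915.
Because systemic exposure varies inversely with clearance, the combined effect is 1 / 1.915 = 0.522.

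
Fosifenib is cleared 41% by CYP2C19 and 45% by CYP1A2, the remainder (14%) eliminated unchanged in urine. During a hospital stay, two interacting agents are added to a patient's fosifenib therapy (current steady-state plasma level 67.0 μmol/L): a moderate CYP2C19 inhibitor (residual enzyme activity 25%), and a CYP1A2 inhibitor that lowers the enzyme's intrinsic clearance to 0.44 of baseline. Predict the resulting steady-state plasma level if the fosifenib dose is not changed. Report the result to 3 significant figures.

152 μmol/L

The CYP2C19 pathway (41% of clearance) falls to 0.25× activity: 0.41 × 0.25 = 0.1025.
The CYP1A2 pathway (45% of clearance) is reduced to 0.44× activity: 0.45 × 0.44 = 0.198.
The remaining 14% of clearance is unaffected.
Relative clearance = 0.1025 + 0.198 + 0.14 = 0.4405.
Steady-state plasma level ∝ 1/CL: new value = 67.0 / 0.4405 = 152 μmol/L.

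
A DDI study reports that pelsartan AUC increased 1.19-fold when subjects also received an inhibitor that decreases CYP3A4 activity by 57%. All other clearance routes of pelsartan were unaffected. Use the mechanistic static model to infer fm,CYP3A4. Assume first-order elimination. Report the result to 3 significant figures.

0.280

Let x = fm,CYP3A4. Because AUC ∝ 1/CL, relative clearance fell to 1/1.19 = 0.8403.
Setting x·0.43 + (1 − x) = 0.8403 and solving: x = (0.8403 − 1)/(0.43 − 1) = 0.280.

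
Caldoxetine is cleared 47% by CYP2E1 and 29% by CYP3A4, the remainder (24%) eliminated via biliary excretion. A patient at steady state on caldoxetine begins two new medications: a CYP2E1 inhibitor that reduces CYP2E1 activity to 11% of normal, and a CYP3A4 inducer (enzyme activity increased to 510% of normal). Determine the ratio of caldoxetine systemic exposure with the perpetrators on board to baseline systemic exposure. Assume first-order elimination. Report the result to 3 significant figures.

0.565

CYP2E1: 0.47 × 0.11 = 0.0517
CYP3A4: 0.29 × 5.1 = 1.479
Other: 0.24 (unchanged)
New clearance relative to baseline: 0.0517 + 1.479 + 0.24 = 1.7707.
Net systemic exposure ratio = 1 / 1.7707 = 0.565.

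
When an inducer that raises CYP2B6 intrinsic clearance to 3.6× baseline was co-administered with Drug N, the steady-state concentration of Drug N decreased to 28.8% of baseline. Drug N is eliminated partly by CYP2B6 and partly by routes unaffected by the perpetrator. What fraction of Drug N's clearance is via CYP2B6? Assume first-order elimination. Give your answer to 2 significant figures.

Let x = fm,CYP2B6. Because steady-state concentration ∝ 1/CL, relative clearance rose to 1/0.288 = 3.472.
Setting x·3.6 + (1 − x) = 3.472 and solving: x = (3.472 − 1)/(3.6 − 1) = 0.95.

0.95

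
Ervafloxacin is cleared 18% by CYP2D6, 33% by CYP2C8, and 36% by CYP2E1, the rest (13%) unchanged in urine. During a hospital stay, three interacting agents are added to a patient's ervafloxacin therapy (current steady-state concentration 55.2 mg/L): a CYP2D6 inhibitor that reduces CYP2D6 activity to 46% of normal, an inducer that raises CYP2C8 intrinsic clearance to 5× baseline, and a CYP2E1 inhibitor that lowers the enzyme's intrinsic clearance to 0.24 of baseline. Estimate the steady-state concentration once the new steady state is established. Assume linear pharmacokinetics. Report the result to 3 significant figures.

CYP2D6: 0.18 × 0.46 = 0.0828
CYP2C8: 0.33 × 5 = 1.65
CYP2E1: 0.36 × 0.24 = 0.0864
Other: 0.13 (unchanged)
Relative clearance = 0.0828 + 1.65 + 0.0864 + 0.13 = 1.9492.
Dividing the baseline by the relative clearance: 55.2 / 1.9492 = 28.3 mg/L.

28.3 mg/L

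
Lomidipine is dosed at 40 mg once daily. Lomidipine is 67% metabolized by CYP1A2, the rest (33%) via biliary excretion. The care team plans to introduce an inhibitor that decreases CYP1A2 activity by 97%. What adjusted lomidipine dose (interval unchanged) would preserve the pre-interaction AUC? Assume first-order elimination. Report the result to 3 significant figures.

14.0 mg

The CYP1A2 pathway (67% of clearance) falls to 0.03× activity: 0.67 × 0.03 = 0.0201.
The remaining 33% of clearance is unaffected.
New clearance relative to baseline: 0.0201 + 0.33 = 0.3501.
Exposure is unchanged when dose changes in proportion to clearance. New dose = 40 mg × 0.3501 = 14.0 mg.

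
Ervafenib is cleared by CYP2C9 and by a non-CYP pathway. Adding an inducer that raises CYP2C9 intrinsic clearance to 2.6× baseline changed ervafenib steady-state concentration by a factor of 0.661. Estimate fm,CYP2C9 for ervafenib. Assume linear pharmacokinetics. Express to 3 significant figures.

0.321

Let fm be the CYP2C9 fraction. New clearance relative to baseline = fm × 2.6 + (1 − fm).
Steady-state concentration ratio = 1 / (new CL fraction), so new CL fraction = 1 / 0.661 = 1.513.
fm × 2.6 + 1 − fm = 1.513  ⇒  fm × (2.6 − 1) = 0.5129  ⇒  fm = 0.321.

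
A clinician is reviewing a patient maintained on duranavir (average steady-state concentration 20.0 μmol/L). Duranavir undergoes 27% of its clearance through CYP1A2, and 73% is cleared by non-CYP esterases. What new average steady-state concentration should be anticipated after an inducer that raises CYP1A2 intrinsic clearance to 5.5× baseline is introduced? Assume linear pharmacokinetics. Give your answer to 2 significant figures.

9.0 μmol/L

The CYP1A2 pathway (27% of clearance) increases to 5.5× activity: 0.27 × 5.5 = 1.485.
The remaining 73% of clearance is unaffected.
New clearance relative to baseline: 1.485 + 0.73 = 2.215.
New average steady-state concentration = baseline ÷ relative clearance = 20.0 / 2.215 = 9.0 μmol/L.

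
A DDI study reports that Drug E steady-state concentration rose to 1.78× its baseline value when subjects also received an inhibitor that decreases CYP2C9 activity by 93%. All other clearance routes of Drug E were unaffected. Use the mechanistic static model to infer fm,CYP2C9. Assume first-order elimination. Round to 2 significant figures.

0.47

Let x = fm,CYP2C9. Because steady-state concentration ∝ 1/CL, relative clearance fell to 1/1.78 = 0.5618.
Setting x·0.07 + (1 − x) = 0.5618 and solving: x = (0.5618 − 1)/(0.07 − 1) = 0.47.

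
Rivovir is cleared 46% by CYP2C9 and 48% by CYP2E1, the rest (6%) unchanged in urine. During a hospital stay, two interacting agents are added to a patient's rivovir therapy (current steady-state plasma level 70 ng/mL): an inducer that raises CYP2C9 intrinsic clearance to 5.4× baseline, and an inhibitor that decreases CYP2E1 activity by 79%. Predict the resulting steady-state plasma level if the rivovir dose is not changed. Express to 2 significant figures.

26 ng/mL

The CYP2C9 pathway (46% of clearance) rises to 5.4× activity: 0.46 × 5.4 = 2.484.
The CYP2E1 pathway (48% of clearance) drops to 0.21× activity: 0.48 × 0.21 = 0.1008.
The remaining 6% of clearance is unaffected.
Relative clearance = 2.484 + 0.1008 + 0.06 = 2.6448.
Steady-state plasma level ∝ 1/CL: new value = 70 / 2.6448 = 26 ng/mL.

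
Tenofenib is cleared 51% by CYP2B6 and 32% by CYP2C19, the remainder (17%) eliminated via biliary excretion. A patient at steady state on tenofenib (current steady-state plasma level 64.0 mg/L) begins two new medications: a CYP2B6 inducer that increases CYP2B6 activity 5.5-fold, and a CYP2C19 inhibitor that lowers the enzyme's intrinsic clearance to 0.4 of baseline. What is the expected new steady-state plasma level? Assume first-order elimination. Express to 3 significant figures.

The CYP2B6 pathway (51% of clearance) rises to 5.5× activity: 0.51 × 5.5 = 2.805.
The CYP2C19 pathway (32% of clearance) falls to 0.4× activity: 0.32 × 0.4 = 0.128.
The remaining 17% of clearance is unaffected.
CL_new/CL_old = 2.805 + 0.128 + 0.17 = 3.103.
New steady-state plasma level = 64.0 / 3.103 = 20.6 mg/L (concentration scales inversely with clearance).

20.6 mg/L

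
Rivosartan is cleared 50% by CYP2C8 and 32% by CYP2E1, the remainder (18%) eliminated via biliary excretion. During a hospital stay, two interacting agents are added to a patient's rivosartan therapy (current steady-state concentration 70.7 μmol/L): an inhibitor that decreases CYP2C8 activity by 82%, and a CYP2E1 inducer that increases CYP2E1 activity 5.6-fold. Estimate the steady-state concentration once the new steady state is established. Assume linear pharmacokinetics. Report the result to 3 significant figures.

34.3 μmol/L

The CYP2C8 pathway (50% of clearance) drops to 0.18× activity: 0.5 × 0.18 = 0.09.
The CYP2E1 pathway (32% of clearance) rises to 5.6× activity: 0.32 × 5.6 = 1.792.
The remaining 18% of clearance is unaffected.
CL_new/CL_old = 0.09 + 1.792 + 0.18 = 2.062.
New steady-state concentration = 70.7 / 2.062 = 34.3 μmol/L (concentration scales inversely with clearance).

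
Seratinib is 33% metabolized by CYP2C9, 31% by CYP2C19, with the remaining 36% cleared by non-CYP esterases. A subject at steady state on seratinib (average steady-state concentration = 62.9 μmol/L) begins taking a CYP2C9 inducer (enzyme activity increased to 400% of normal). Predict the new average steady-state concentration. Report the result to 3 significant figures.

CYP2C9: 0.33 × 4 = 1.32
CYP2C19: 0.31 (unchanged)
Other: 0.36 (unchanged)
Relative clearance = 1.32 + 0.31 + 0.36 = 1.99.
With dosing unchanged, average steady-state concentration scales as 1/CL: 62.9 / 1.99 = 31.6 μmol/L.

31.6 μmol/L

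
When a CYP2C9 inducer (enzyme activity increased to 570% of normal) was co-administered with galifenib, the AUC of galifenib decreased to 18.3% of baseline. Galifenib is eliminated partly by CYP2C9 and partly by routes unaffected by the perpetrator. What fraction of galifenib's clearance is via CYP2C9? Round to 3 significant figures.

0.950

CL'/CL = 1 / 0.183 = 5.464
5.7·fm + (1 − fm) = 5.464
fm = (5.464 − 1) / (5.7 − 1) = 0.950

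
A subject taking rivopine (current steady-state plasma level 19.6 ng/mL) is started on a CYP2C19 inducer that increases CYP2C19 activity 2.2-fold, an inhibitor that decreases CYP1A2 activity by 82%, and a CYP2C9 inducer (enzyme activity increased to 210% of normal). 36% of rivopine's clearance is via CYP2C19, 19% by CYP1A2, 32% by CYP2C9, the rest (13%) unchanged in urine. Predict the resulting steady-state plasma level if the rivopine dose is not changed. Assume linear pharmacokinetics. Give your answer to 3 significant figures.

12.0 ng/mL

The CYP2C19 pathway (36% of clearance) rises to 2.2× activity: 0.36 × 2.2 = 0.792.
The CYP1A2 pathway (19% of clearance) falls to 0.18× activity: 0.19 × 0.18 = 0.0342.
The CYP2C9 pathway (32% of clearance) rises to 2.1× activity: 0.32 × 2.1 = 0.672.
The remaining 13% of clearance is unaffected.
New clearance relative to baseline: 0.792 + 0.0342 + 0.672 + 0.13 = 1.6282.
Steady-state plasma level ∝ 1/CL: new value = 19.6 / 1.6282 = 12.0 ng/mL.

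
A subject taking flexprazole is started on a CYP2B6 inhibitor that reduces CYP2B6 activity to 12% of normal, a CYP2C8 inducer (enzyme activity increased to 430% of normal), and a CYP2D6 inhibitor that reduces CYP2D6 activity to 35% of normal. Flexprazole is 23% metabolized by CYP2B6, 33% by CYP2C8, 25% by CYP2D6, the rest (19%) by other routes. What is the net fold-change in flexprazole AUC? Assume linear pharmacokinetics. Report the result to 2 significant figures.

0.58

CYP2B6: 0.23 × 0.12 = 0.0276
CYP2C8: 0.33 × 4.3 = 1.419
CYP2D6: 0.25 × 0.35 = 0.0875
Other: 0.19 (unchanged)
New clearance relative to baseline: 0.0276 + 1.419 + 0.0875 + 0.19 = 1.7241.
Net AUC ratio = 1 / 1.7241 = 0.58.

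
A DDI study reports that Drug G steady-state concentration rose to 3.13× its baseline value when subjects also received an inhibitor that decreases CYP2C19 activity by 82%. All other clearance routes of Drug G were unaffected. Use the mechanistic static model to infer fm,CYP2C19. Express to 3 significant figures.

0.830

CL'/CL = 1 / 3.13 = 0.3195
0.18·fm + (1 − fm) = 0.3195
fm = (0.3195 − 1) / (0.18 − 1) = 0.830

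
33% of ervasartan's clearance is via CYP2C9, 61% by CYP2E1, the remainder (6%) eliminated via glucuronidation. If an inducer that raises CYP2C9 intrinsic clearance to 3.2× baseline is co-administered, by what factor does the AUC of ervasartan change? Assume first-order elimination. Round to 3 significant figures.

CYP2C9: 0.33 × 3.2 = 1.056
CYP2E1: 0.61 (unchanged)
Other: 0.06 (unchanged)
CL_new/CL_old = 1.056 + 0.61 + 0.06 = 1.726.
AUC ratio = CL_old/CL_new = 1 / 1.726 = 0.579.

0.579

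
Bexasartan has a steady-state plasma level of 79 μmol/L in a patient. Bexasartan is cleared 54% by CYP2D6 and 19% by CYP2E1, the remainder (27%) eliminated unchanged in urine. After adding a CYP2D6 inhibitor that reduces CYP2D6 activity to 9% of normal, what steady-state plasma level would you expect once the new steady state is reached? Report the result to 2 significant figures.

CYP2D6: 0.54 × 0.09 = 0.0486
CYP2E1: 0.19 (unchanged)
Other: 0.27 (unchanged)
CL_new/CL_old = 0.0486 + 0.19 + 0.27 = 0.5086.
With dosing unchanged, steady-state plasma level scales as 1/CL: 79 / 0.5086 = 1.6 × 10² μmol/L.

1.6 × 10² μmol/L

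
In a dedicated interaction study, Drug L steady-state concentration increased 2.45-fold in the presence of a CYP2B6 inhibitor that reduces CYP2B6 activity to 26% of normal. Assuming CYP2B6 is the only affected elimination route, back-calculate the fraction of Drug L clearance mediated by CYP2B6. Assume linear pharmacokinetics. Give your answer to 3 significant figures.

Let x = fm,CYP2B6. Because steady-state concentration ∝ 1/CL, relative clearance fell to 1/2.45 = 0.4082.
Only the CYP2B6 route changed, so 0.4082 = x·0.26 + (1 − x), giving x = 0.800.

0.800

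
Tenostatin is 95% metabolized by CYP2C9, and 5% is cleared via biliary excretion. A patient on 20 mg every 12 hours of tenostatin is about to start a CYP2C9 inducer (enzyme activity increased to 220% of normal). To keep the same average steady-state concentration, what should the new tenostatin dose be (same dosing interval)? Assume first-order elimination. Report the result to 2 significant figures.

43 mg

CYP2C9: 0.95 × 2.2 = 2.09
Other: 0.05 (unchanged)
CL_new/CL_old = 2.09 + 0.05 = 2.14.
Exposure is unchanged when dose changes in proportion to clearance. New dose = 20 mg × 2.14 = 43 mg.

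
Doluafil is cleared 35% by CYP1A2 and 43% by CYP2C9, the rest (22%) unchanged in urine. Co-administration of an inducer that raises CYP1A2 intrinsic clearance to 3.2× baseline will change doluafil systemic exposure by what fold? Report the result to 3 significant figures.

The CYP1A2 pathway (35% of clearance) rises to 3.2× activity: 0.35 × 3.2 = 1.12.
CYP2C9 (43%) and the residual 22% are unaffected.
Relative clearance = 1.12 + 0.43 + 0.22 = 1.77.
Since systemic exposure ∝ 1/CL, the ratio is 1 / 1.77 = 0.565.

0.565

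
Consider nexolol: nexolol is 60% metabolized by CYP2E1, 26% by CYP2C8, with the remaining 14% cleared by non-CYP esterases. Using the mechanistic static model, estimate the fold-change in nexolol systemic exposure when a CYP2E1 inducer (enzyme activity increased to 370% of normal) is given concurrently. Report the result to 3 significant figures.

0.382

The CYP2E1 pathway (60% of clearance) rises to 3.7× activity: 0.6 × 3.7 = 2.22.
CYP2C8 (26%) and the residual 14% are unaffected.
New clearance relative to baseline: 2.22 + 0.26 + 0.14 = 2.62.
Systemic exposure ratio = CL_old/CL_new = 1 / 2.62 = 0.382.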